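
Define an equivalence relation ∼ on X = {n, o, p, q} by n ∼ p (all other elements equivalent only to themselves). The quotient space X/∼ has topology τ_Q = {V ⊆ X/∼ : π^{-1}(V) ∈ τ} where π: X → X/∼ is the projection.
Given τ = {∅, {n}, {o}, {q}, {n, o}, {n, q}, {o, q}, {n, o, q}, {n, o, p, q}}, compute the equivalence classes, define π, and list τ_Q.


X/∼ = {[n=p], [o], [q]}; |τ_Q| = 5.

Equivalence classes: [n=p], [o], [q].
Quotient map π: X → X/∼ sends n ↦ [n=p], o ↦ [o], p ↦ [n=p], q ↦ [q].
For each subset V ⊆ X/∼, compute π^{-1}(V) ⊆ X and check whether π^{-1}(V) ∈ τ. V is open in τ_Q iff π^{-1}(V) ∈ τ.
  V = {}: π^{-1}(V) = ∅ ∈ τ ✓.
  V = {[n=p]}: π^{-1}(V) = {n, p} ∉ τ ✗.
  V = {[o]}: π^{-1}(V) = {o} ∈ τ ✓.
  V = {[n=p], [o]}: π^{-1}(V) = {n, o, p} ∉ τ ✗.
  V = {[q]}: π^{-1}(V) = {q} ∈ τ ✓.
  V = {[n=p], [q]}: π^{-1}(V) = {n, p, q} ∉ τ ✗.
  V = {[o], [q]}: π^{-1}(V) = {o, q} ∈ τ ✓.
  V = {[n=p], [o], [q]}: π^{-1}(V) = {n, o, p, q} ∈ τ ✓.
Open sets in the quotient: τ_Q = {{}, {[o]}, {[q]}, {[o], [q]}, {[n=p], [o], [q]}} (5 elements).


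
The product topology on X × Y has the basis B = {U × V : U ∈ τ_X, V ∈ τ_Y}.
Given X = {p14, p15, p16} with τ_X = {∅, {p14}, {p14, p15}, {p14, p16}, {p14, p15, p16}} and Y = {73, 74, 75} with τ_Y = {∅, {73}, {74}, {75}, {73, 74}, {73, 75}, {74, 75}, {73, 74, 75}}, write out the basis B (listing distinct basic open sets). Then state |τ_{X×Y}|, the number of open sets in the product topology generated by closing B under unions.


Basis B = {∅ × ∅, {p14} × {73}, {p14} × {74}, {p14} × {75}, {p14} × {73, 74}, {p14} × {73, 75}, {p14, p15} × {73}, {p14, p16} × {73}, {p14} × {74, 75}, {p14, p15} × {74}, {p14, p16} × {74}, {p14, p15} × {75}, {p14, p16} × {75}, {p14} × {73, 74, 75}, {p14, p15, p16} × {73}, {p14, p15, p16} × {74}, {p14, p15, p16} × {75}, {p14, p15} × {73, 74}, {p14, p16} × {73, 74}, {p14, p15} × {73, 75}, {p14, p16} × {73, 75}, {p14, p15} × {74, 75}, {p14, p16} × {74, 75}, {p14, p15} × {73, 74, 75}, {p14, p16} × {73, 74, 75}, {p14, p15, p16} × {73, 74}, {p14, p15, p16} × {73, 75}, {p14, p15, p16} × {74, 75}, {p14, p15, p16} × {73, 74, 75}}; |τ_{X×Y}| = 125.

Enumerate products U × V with U ∈ τ_X, V ∈ τ_Y (deduplicated):
  ∅ × ∅ = {} (∅)
  {p14} × {73} = {(p14,73)}
  {p14} × {74} = {(p14,74)}
  {p14} × {75} = {(p14,75)}
  {p14} × {73, 74} = {(p14,73), (p14,74)}
  {p14} × {73, 75} = {(p14,73), (p14,75)}
  {p14, p15} × {73} = {(p14,73), (p15,73)}
  {p14, p16} × {73} = {(p14,73), (p16,73)}
  {p14} × {74, 75} = {(p14,74), (p14,75)}
  {p14, p15} × {74} = {(p14,74), (p15,74)}
  {p14, p16} × {74} = {(p14,74), (p16,74)}
  {p14, p15} × {75} = {(p14,75), (p15,75)}
  {p14, p16} × {75} = {(p14,75), (p16,75)}
  {p14} × {73, 74, 75} = {(p14,73), (p14,74), (p14,75)}
  {p14, p15, p16} × {73} = {(p14,73), (p15,73), (p16,73)}
  {p14, p15, p16} × {74} = {(p14,74), (p15,74), (p16,74)}
  {p14, p15, p16} × {75} = {(p14,75), (p15,75), (p16,75)}
  {p14, p15} × {73, 74} = {(p14,73), (p14,74), (p15,73), (p15,74)}
  {p14, p16} × {73, 74} = {(p14,73), (p14,74), (p16,73), (p16,74)}
  {p14, p15} × {73, 75} = {(p14,73), (p14,75), (p15,73), (p15,75)}
  {p14, p16} × {73, 75} = {(p14,73), (p14,75), (p16,73), (p16,75)}
  {p14, p15} × {74, 75} = {(p14,74), (p14,75), (p15,74), (p15,75)}
  {p14, p16} × {74, 75} = {(p14,74), (p14,75), (p16,74), (p16,75)}
  {p14, p15} × {73, 74, 75} = {(p14,73), (p14,74), (p14,75), (p15,73), (p15,74), (p15,75)}
  {p14, p16} × {73, 74, 75} = {(p14,73), (p14,74), (p14,75), (p16,73), (p16,74), (p16,75)}
  {p14, p15, p16} × {73, 74} = {(p14,73), (p14,74), (p15,73), (p15,74), (p16,73), (p16,74)}
  {p14, p15, p16} × {73, 75} = {(p14,73), (p14,75), (p15,73), (p15,75), (p16,73), (p16,75)}
  {p14, p15, p16} × {74, 75} = {(p14,74), (p14,75), (p15,74), (p15,75), (p16,74), (p16,75)}
  {p14, p15, p16} × {73, 74, 75} = {(p14,73), (p14,74), (p14,75), (p15,73), (p15,74), (p15,75), (p16,73), (p16,74), (p16,75)}
These 29 distinct sets form the basis B.
Close under arbitrary unions to get τ_{X×Y}; counting gives |τ_{X×Y}| = 125.


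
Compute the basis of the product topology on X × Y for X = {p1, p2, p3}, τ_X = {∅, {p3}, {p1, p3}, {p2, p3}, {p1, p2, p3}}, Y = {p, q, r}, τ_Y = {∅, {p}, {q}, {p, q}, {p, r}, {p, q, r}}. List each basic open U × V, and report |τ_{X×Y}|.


Basis B = {∅ × ∅, {p3} × {p}, {p3} × {q}, {p1, p3} × {p}, {p1, p3} × {q}, {p2, p3} × {p}, {p2, p3} × {q}, {p3} × {p, q}, {p3} × {p, r}, {p1, p2, p3} × {p}, {p1, p2, p3} × {q}, {p3} × {p, q, r}, {p1, p3} × {p, q}, {p1, p3} × {p, r}, {p2, p3} × {p, q}, {p2, p3} × {p, r}, {p1, p3} × {p, q, r}, {p1, p2, p3} × {p, q}, {p1, p2, p3} × {p, r}, {p2, p3} × {p, q, r}, {p1, p2, p3} × {p, q, r}}; |τ_{X×Y}| = 70.

Enumerate products U × V with U ∈ τ_X, V ∈ τ_Y (deduplicated):
  ∅ × ∅ = {} (∅)
  {p3} × {p} = {(p3,p)}
  {p3} × {q} = {(p3,q)}
  {p1, p3} × {p} = {(p1,p), (p3,p)}
  {p1, p3} × {q} = {(p1,q), (p3,q)}
  {p2, p3} × {p} = {(p2,p), (p3,p)}
  {p2, p3} × {q} = {(p2,q), (p3,q)}
  {p3} × {p, q} = {(p3,p), (p3,q)}
  {p3} × {p, r} = {(p3,p), (p3,r)}
  {p1, p2, p3} × {p} = {(p1,p), (p2,p), (p3,p)}
  {p1, p2, p3} × {q} = {(p1,q), (p2,q), (p3,q)}
  {p3} × {p, q, r} = {(p3,p), (p3,q), (p3,r)}
  {p1, p3} × {p, q} = {(p1,p), (p1,q), (p3,p), (p3,q)}
  {p1, p3} × {p, r} = {(p1,p), (p1,r), (p3,p), (p3,r)}
  {p2, p3} × {p, q} = {(p2,p), (p2,q), (p3,p), (p3,q)}
  {p2, p3} × {p, r} = {(p2,p), (p2,r), (p3,p), (p3,r)}
  {p1, p3} × {p, q, r} = {(p1,p), (p1,q), (p1,r), (p3,p), (p3,q), (p3,r)}
  {p1, p2, p3} × {p, q} = {(p1,p), (p1,q), (p2,p), (p2,q), (p3,p), (p3,q)}
  {p1, p2, p3} × {p, r} = {(p1,p), (p1,r), (p2,p), (p2,r), (p3,p), (p3,r)}
  {p2, p3} × {p, q, r} = {(p2,p), (p2,q), (p2,r), (p3,p), (p3,q), (p3,r)}
  {p1, p2, p3} × {p, q, r} = {(p1,p), (p1,q), (p1,r), (p2,p), (p2,q), (p2,r), (p3,p), (p3,q), (p3,r)}
These 21 distinct sets form the basis B.
Close under arbitrary unions to get τ_{X×Y}; counting gives |τ_{X×Y}| = 70.


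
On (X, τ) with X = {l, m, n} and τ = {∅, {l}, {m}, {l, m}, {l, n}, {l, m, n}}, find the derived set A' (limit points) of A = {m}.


A' = ∅

For each x ∈ X, list the open sets U ∈ τ with x ∈ U, then check whether U ∩ (A ∖ {x}) ≠ ∅ for every such U.
  x = l: open {l} ∋ x has {l} ∩ (A ∖ {l}) = ∅, so x is NOT a limit point.
  x = m: open {m} ∋ x has {m} ∩ (A ∖ {m}) = ∅, so x is NOT a limit point.
  x = n: open {l, n} ∋ x has {l, n} ∩ (A ∖ {n}) = ∅, so x is NOT a limit point.
Collecting: A' = ∅.


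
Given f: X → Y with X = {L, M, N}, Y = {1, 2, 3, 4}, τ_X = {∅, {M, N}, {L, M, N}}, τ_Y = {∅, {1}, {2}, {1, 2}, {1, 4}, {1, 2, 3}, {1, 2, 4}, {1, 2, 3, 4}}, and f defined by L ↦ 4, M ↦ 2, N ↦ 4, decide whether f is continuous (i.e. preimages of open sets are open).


f is NOT continuous.

Compute f^{-1}(U) for each U ∈ τ_Y:
  U = ∅: f^{-1}(U) = ∅ ∈ τ_X ✓.
  U = {1}: f^{-1}(U) = ∅ ∈ τ_X ✓.
  U = {2}: f^{-1}(U) = {M} ∉ τ_X ✗.
  U = {1, 2}: f^{-1}(U) = {M} ∉ τ_X ✗.
  U = {1, 4}: f^{-1}(U) = {L, N} ∉ τ_X ✗.
  U = {1, 2, 3}: f^{-1}(U) = {M} ∉ τ_X ✗.
  U = {1, 2, 4}: f^{-1}(U) = {L, M, N} ∈ τ_X ✓.
  U = {1, 2, 3, 4}: f^{-1}(U) = {L, M, N} ∈ τ_X ✓.
Found U = {2} with f^{-1}(U) = {M} not in τ_X. Therefore f is NOT continuous.


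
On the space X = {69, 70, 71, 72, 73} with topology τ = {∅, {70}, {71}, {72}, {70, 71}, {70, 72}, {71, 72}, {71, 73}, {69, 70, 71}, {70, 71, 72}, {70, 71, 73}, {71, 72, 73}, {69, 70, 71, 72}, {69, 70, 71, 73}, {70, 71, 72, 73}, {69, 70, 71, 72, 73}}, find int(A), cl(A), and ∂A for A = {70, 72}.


int(A) = {70, 72}, cl(A) = {69, 70, 72}, ∂A = {69}.

Closed sets in (X, τ) are complements of opens:
  closed(X, τ) = {∅, {69}, {72}, {73}, {69, 70}, {69, 72}, {69, 73}, {72, 73}, {69, 70, 72}, {69, 70, 73}, {69, 71, 73}, {69, 72, 73}, {69, 70, 71, 73}, {69, 70, 72, 73}, {69, 71, 72, 73}, {69, 70, 71, 72, 73}}.
int(A) = ⋃ {U ∈ τ : U ⊆ A}. Opens contained in A: ∅, {70}, {72}, {70, 72}.
Taking the union of these: int(A) = {70, 72}.
cl(A) = ⋂ {C closed : A ⊆ C}. Closed sets containing A: {69, 70, 72}, {69, 70, 72, 73}, {69, 70, 71, 72, 73}.
Intersecting these: cl(A) = {69, 70, 72}.
∂A = cl(A) ∖ int(A) = {69, 70, 72} ∖ {70, 72} = {69}.


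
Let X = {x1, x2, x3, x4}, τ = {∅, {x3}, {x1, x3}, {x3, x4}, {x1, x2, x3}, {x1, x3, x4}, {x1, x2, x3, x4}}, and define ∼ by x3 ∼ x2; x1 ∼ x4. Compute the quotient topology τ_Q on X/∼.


X/∼ = {[x1=x4], [x2=x3]}; |τ_Q| = 2.

Equivalence classes: [x1=x4], [x2=x3].
Quotient map π: X → X/∼ sends x1 ↦ [x1=x4], x2 ↦ [x2=x3], x3 ↦ [x2=x3], x4 ↦ [x1=x4].
For each subset V ⊆ X/∼, compute π^{-1}(V) ⊆ X and check whether π^{-1}(V) ∈ τ. V is open in τ_Q iff π^{-1}(V) ∈ τ.
  V = {}: π^{-1}(V) = ∅ ∈ τ ✓.
  V = {[x1=x4]}: π^{-1}(V) = {x1, x4} ∉ τ ✗.
  V = {[x2=x3]}: π^{-1}(V) = {x2, x3} ∉ τ ✗.
  V = {[x1=x4], [x2=x3]}: π^{-1}(V) = {x1, x2, x3, x4} ∈ τ ✓.
Open sets in the quotient: τ_Q = {{}, {[x1=x4], [x2=x3]}} (2 elements).


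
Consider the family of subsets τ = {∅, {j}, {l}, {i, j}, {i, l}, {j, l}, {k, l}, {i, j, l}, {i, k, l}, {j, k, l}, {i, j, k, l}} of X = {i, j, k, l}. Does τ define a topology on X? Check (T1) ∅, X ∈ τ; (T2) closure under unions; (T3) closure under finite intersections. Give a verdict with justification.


τ is NOT a topology on X.

Axiom (T1): ∅ ∈ τ? Yes; X ∈ τ? Yes.
Axiom (T2/T3): check pairwise unions and intersections of members of τ.
Counterexample for (T3): {i, j} ∩ {i, l} = {i} ∉ τ. Therefore τ is NOT a topology.


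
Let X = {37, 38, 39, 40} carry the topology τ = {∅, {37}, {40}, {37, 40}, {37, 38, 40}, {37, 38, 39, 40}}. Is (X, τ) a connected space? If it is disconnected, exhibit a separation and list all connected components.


(X, τ) is connected.

Find clopen sets (U ∈ τ with X ∖ U ∈ τ):
  U = ∅, X ∖ U = {37, 38, 39, 40} — both open, so U is clopen.
  U = {37, 38, 39, 40}, X ∖ U = ∅ — both open, so U is clopen.
Only trivial clopens (∅ and X) exist, so (X, τ) is connected.
Compute connected components by grouping points that agree on all clopens:
  component: {37, 38, 39, 40}


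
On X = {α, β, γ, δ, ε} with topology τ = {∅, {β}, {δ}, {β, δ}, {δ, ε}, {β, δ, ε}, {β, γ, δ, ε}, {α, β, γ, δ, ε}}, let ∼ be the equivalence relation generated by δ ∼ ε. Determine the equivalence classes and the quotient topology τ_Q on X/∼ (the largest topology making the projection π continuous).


X/∼ = {[α], [β], [γ], [δ=ε]}; |τ_Q| = 6.

Equivalence classes: [α], [β], [γ], [δ=ε].
Quotient map π: X → X/∼ sends α ↦ [α], β ↦ [β], γ ↦ [γ], δ ↦ [δ=ε], ε ↦ [δ=ε].
For each subset V ⊆ X/∼, compute π^{-1}(V) ⊆ X and check whether π^{-1}(V) ∈ τ. V is open in τ_Q iff π^{-1}(V) ∈ τ.
  V = {}: π^{-1}(V) = ∅ ∈ τ ✓.
  V = {[α]}: π^{-1}(V) = {α} ∉ τ ✗.
  V = {[β]}: π^{-1}(V) = {β} ∈ τ ✓.
  V = {[α], [β]}: π^{-1}(V) = {α, β} ∉ τ ✗.
  V = {[γ]}: π^{-1}(V) = {γ} ∉ τ ✗.
  V = {[α], [γ]}: π^{-1}(V) = {α, γ} ∉ τ ✗.
  V = {[β], [γ]}: π^{-1}(V) = {β, γ} ∉ τ ✗.
  V = {[α], [β], [γ]}: π^{-1}(V) = {α, β, γ} ∉ τ ✗.
  V = {[δ=ε]}: π^{-1}(V) = {δ, ε} ∈ τ ✓.
  V = {[α], [δ=ε]}: π^{-1}(V) = {α, δ, ε} ∉ τ ✗.
  V = {[β], [δ=ε]}: π^{-1}(V) = {β, δ, ε} ∈ τ ✓.
  V = {[α], [β], [δ=ε]}: π^{-1}(V) = {α, β, δ, ε} ∉ τ ✗.
  V = {[γ], [δ=ε]}: π^{-1}(V) = {γ, δ, ε} ∉ τ ✗.
  V = {[α], [γ], [δ=ε]}: π^{-1}(V) = {α, γ, δ, ε} ∉ τ ✗.
  V = {[β], [γ], [δ=ε]}: π^{-1}(V) = {β, γ, δ, ε} ∈ τ ✓.
  V = {[α], [β], [γ], [δ=ε]}: π^{-1}(V) = {α, β, γ, δ, ε} ∈ τ ✓.
Open sets in the quotient: τ_Q = {{}, {[β]}, {[δ=ε]}, {[β], [δ=ε]}, {[β], [γ], [δ=ε]}, {[α], [β], [γ], [δ=ε]}} (6 elements).


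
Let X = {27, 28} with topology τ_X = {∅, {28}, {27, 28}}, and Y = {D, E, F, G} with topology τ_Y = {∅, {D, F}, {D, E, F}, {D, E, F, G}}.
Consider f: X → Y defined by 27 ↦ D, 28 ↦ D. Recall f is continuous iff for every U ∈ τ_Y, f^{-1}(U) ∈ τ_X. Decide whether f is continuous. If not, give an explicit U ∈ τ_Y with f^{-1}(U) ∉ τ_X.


f IS continuous.

Compute f^{-1}(U) for each U ∈ τ_Y:
  U = ∅: f^{-1}(U) = ∅ ∈ τ_X ✓.
  U = {D, F}: f^{-1}(U) = {27, 28} ∈ τ_X ✓.
  U = {D, E, F}: f^{-1}(U) = {27, 28} ∈ τ_X ✓.
  U = {D, E, F, G}: f^{-1}(U) = {27, 28} ∈ τ_X ✓.
Every preimage lies in τ_X, so f IS continuous.


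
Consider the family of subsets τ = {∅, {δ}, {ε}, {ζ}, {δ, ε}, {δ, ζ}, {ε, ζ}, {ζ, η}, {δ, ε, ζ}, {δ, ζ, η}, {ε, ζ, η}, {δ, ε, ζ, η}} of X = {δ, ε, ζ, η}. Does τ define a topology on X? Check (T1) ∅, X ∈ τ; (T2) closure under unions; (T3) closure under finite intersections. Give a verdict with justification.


τ IS a topology on X.

Axiom (T1): ∅ ∈ τ? Yes; X ∈ τ? Yes.
Axiom (T2/T3): check pairwise unions and intersections of members of τ.
All pairwise intersections and unions checked — each lies in τ. Therefore τ satisfies (T1), (T2), (T3): it IS a topology on X.


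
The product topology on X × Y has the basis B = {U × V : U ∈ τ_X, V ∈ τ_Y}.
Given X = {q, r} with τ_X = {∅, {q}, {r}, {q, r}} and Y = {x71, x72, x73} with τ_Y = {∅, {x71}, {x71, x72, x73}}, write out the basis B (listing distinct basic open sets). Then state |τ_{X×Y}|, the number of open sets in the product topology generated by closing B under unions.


Basis B = {∅ × ∅, {q} × {x71}, {r} × {x71}, {q, r} × {x71}, {q} × {x71, x72, x73}, {r} × {x71, x72, x73}, {q, r} × {x71, x72, x73}}; |τ_{X×Y}| = 9.

Enumerate products U × V with U ∈ τ_X, V ∈ τ_Y (deduplicated):
  ∅ × ∅ = {} (∅)
  {q} × {x71} = {(q,x71)}
  {r} × {x71} = {(r,x71)}
  {q, r} × {x71} = {(q,x71), (r,x71)}
  {q} × {x71, x72, x73} = {(q,x71), (q,x72), (q,x73)}
  {r} × {x71, x72, x73} = {(r,x71), (r,x72), (r,x73)}
  {q, r} × {x71, x72, x73} = {(q,x71), (q,x72), (q,x73), (r,x71), (r,x72), (r,x73)}
These 7 distinct sets form the basis B.
Close under arbitrary unions to get τ_{X×Y}; counting gives |τ_{X×Y}| = 9.


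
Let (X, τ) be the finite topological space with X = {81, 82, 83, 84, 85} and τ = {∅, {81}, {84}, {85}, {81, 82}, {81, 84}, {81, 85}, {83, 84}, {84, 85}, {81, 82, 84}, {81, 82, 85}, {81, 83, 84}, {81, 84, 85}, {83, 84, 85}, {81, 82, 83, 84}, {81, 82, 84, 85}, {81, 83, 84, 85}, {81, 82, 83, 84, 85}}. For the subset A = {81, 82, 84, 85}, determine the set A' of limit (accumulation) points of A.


A' = {82, 83}

For each x ∈ X, list the open sets U ∈ τ with x ∈ U, then check whether U ∩ (A ∖ {x}) ≠ ∅ for every such U.
  x = 81: open {81} ∋ x has {81} ∩ (A ∖ {81}) = ∅, so x is NOT a limit point.
  x = 82: opens ∋ x are {81, 82}, {81, 82, 84}, {81, 82, 85}, {81, 82, 83, 84}, {81, 82, 84, 85}, {81, 82, 83, 84, 85}; each meets A ∖ {82}, so x IS a limit point.
  x = 83: opens ∋ x are {83, 84}, {81, 83, 84}, {83, 84, 85}, {81, 82, 83, 84}, {81, 83, 84, 85}, {81, 82, 83, 84, 85}; each meets A ∖ {83}, so x IS a limit point.
  x = 84: open {84} ∋ x has {84} ∩ (A ∖ {84}) = ∅, so x is NOT a limit point.
  x = 85: open {85} ∋ x has {85} ∩ (A ∖ {85}) = ∅, so x is NOT a limit point.
Collecting: A' = {82, 83}.


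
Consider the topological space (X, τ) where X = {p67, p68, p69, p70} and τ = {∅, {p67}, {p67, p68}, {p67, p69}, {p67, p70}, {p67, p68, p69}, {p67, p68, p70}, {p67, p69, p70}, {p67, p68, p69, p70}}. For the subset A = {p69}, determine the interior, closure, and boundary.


int(A) = ∅, cl(A) = {p69}, ∂A = {p69}.

Closed sets in (X, τ) are complements of opens:
  closed(X, τ) = {∅, {p68}, {p69}, {p70}, {p68, p69}, {p68, p70}, {p69, p70}, {p68, p69, p70}, {p67, p68, p69, p70}}.
int(A) = ⋃ {U ∈ τ : U ⊆ A}. Opens contained in A: ∅.
Taking the union of these: int(A) = ∅.
cl(A) = ⋂ {C closed : A ⊆ C}. Closed sets containing A: {p69}, {p68, p69}, {p69, p70}, {p68, p69, p70}, {p67, p68, p69, p70}.
Intersecting these: cl(A) = {p69}.
∂A = cl(A) ∖ int(A) = {p69} ∖ ∅ = {p69}.


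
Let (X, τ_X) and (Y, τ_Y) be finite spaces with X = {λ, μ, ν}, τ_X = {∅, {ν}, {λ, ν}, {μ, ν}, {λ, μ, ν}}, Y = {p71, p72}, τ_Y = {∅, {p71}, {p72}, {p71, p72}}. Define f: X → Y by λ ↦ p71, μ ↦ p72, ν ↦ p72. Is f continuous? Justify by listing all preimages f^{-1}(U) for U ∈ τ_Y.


f is NOT continuous.

Compute f^{-1}(U) for each U ∈ τ_Y:
  U = ∅: f^{-1}(U) = ∅ ∈ τ_X ✓.
  U = {p71}: f^{-1}(U) = {λ} ∉ τ_X ✗.
  U = {p72}: f^{-1}(U) = {μ, ν} ∈ τ_X ✓.
  U = {p71, p72}: f^{-1}(U) = {λ, μ, ν} ∈ τ_X ✓.
Found U = {p71} with f^{-1}(U) = {λ} not in τ_X. Therefore f is NOT continuous.


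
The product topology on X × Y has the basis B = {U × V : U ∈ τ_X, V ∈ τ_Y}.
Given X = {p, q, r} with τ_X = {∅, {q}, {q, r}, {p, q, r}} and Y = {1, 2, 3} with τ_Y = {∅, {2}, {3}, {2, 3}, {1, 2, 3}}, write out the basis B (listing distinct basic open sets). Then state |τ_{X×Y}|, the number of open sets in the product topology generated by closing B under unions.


Basis B = {∅ × ∅, {q} × {2}, {q} × {3}, {q} × {2, 3}, {q, r} × {2}, {q, r} × {3}, {p, q, r} × {2}, {p, q, r} × {3}, {q} × {1, 2, 3}, {q, r} × {2, 3}, {p, q, r} × {2, 3}, {q, r} × {1, 2, 3}, {p, q, r} × {1, 2, 3}}; |τ_{X×Y}| = 30.

Enumerate products U × V with U ∈ τ_X, V ∈ τ_Y (deduplicated):
  ∅ × ∅ = {} (∅)
  {q} × {2} = {(q,2)}
  {q} × {3} = {(q,3)}
  {q} × {2, 3} = {(q,2), (q,3)}
  {q, r} × {2} = {(q,2), (r,2)}
  {q, r} × {3} = {(q,3), (r,3)}
  {p, q, r} × {2} = {(p,2), (q,2), (r,2)}
  {p, q, r} × {3} = {(p,3), (q,3), (r,3)}
  {q} × {1, 2, 3} = {(q,1), (q,2), (q,3)}
  {q, r} × {2, 3} = {(q,2), (q,3), (r,2), (r,3)}
  {p, q, r} × {2, 3} = {(p,2), (p,3), (q,2), (q,3), (r,2), (r,3)}
  {q, r} × {1, 2, 3} = {(q,1), (q,2), (q,3), (r,1), (r,2), (r,3)}
  {p, q, r} × {1, 2, 3} = {(p,1), (p,2), (p,3), (q,1), (q,2), (q,3), (r,1), (r,2), (r,3)}
These 13 distinct sets form the basis B.
Close under arbitrary unions to get τ_{X×Y}; counting gives |τ_{X×Y}| = 30.


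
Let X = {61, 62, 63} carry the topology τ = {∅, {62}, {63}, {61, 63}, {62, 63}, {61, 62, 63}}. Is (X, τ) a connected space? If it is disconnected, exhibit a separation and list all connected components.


(X, τ) is disconnected; components = [{62}, {61, 63}].

Find clopen sets (U ∈ τ with X ∖ U ∈ τ):
  U = ∅, X ∖ U = {61, 62, 63} — both open, so U is clopen.
  U = {62}, X ∖ U = {61, 63} — both open, so U is clopen.
  U = {61, 63}, X ∖ U = {62} — both open, so U is clopen.
  U = {61, 62, 63}, X ∖ U = ∅ — both open, so U is clopen.
Nontrivial clopen(s) exist: e.g. {62}. So (X, τ) is disconnected.
Compute connected components by grouping points that agree on all clopens:
  component: {62}
  component: {61, 63}


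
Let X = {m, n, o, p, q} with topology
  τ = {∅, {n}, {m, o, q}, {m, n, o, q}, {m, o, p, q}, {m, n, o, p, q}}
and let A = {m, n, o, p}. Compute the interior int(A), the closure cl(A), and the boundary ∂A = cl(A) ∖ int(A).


int(A) = {n}, cl(A) = {m, n, o, p, q}, ∂A = {m, o, p, q}.

Closed sets in (X, τ) are complements of opens:
  closed(X, τ) = {∅, {n}, {p}, {n, p}, {m, o, p, q}, {m, n, o, p, q}}.
int(A) = ⋃ {U ∈ τ : U ⊆ A}. Opens contained in A: ∅, {n}.
Taking the union of these: int(A) = {n}.
cl(A) = ⋂ {C closed : A ⊆ C}. Closed sets containing A: {m, n, o, p, q}.
Intersecting these: cl(A) = {m, n, o, p, q}.
∂A = cl(A) ∖ int(A) = {m, n, o, p, q} ∖ {n} = {m, o, p, q}.


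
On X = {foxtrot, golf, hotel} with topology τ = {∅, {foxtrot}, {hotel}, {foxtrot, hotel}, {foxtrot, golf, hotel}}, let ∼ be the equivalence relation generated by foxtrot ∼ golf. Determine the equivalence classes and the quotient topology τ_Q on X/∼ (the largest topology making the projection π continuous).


X/∼ = {[foxtrot=golf], [hotel]}; |τ_Q| = 3.

Equivalence classes: [foxtrot=golf], [hotel].
Quotient map π: X → X/∼ sends foxtrot ↦ [foxtrot=golf], golf ↦ [foxtrot=golf], hotel ↦ [hotel].
For each subset V ⊆ X/∼, compute π^{-1}(V) ⊆ X and check whether π^{-1}(V) ∈ τ. V is open in τ_Q iff π^{-1}(V) ∈ τ.
  V = {}: π^{-1}(V) = ∅ ∈ τ ✓.
  V = {[foxtrot=golf]}: π^{-1}(V) = {foxtrot, golf} ∉ τ ✗.
  V = {[hotel]}: π^{-1}(V) = {hotel} ∈ τ ✓.
  V = {[foxtrot=golf], [hotel]}: π^{-1}(V) = {foxtrot, golf, hotel} ∈ τ ✓.
Open sets in the quotient: τ_Q = {{}, {[hotel]}, {[foxtrot=golf], [hotel]}} (3 elements).


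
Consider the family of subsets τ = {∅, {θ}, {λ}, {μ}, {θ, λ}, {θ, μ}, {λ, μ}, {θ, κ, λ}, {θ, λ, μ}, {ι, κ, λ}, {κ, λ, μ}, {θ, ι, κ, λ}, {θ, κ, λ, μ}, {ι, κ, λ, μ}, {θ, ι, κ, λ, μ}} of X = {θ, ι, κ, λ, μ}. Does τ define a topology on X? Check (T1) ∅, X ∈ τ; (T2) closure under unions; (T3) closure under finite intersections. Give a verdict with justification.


τ is NOT a topology on X.

Axiom (T1): ∅ ∈ τ? Yes; X ∈ τ? Yes.
Axiom (T2/T3): check pairwise unions and intersections of members of τ.
Counterexample for (T3): {θ, κ, λ} ∩ {ι, κ, λ} = {κ, λ} ∉ τ. Therefore τ is NOT a topology.


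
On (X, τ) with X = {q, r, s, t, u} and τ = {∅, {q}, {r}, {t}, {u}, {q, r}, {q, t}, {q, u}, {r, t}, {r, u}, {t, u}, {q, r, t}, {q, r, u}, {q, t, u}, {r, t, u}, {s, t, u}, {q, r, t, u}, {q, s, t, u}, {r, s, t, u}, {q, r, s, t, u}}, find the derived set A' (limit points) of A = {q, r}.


A' = ∅

For each x ∈ X, list the open sets U ∈ τ with x ∈ U, then check whether U ∩ (A ∖ {x}) ≠ ∅ for every such U.
  x = q: open {q} ∋ x has {q} ∩ (A ∖ {q}) = ∅, so x is NOT a limit point.
  x = r: open {r} ∋ x has {r} ∩ (A ∖ {r}) = ∅, so x is NOT a limit point.
  x = s: open {s, t, u} ∋ x has {s, t, u} ∩ (A ∖ {s}) = ∅, so x is NOT a limit point.
  x = t: open {t} ∋ x has {t} ∩ (A ∖ {t}) = ∅, so x is NOT a limit point.
  x = u: open {u} ∋ x has {u} ∩ (A ∖ {u}) = ∅, so x is NOT a limit point.
Collecting: A' = ∅.


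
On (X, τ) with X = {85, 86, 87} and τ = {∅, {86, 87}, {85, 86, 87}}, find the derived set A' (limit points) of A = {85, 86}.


A' = {85, 87}

For each x ∈ X, list the open sets U ∈ τ with x ∈ U, then check whether U ∩ (A ∖ {x}) ≠ ∅ for every such U.
  x = 85: opens ∋ x are {85, 86, 87}; each meets A ∖ {85}, so x IS a limit point.
  x = 86: open {86, 87} ∋ x has {86, 87} ∩ (A ∖ {86}) = ∅, so x is NOT a limit point.
  x = 87: opens ∋ x are {86, 87}, {85, 86, 87}; each meets A ∖ {87}, so x IS a limit point.
Collecting: A' = {85, 87}.


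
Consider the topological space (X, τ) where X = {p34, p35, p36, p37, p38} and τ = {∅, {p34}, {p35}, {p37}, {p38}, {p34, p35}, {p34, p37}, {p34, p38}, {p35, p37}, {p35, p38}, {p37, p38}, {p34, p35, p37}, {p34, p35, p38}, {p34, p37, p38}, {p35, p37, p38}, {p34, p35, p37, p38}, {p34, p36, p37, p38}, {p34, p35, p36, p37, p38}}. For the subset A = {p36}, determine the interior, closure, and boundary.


int(A) = ∅, cl(A) = {p36}, ∂A = {p36}.

Closed sets in (X, τ) are complements of opens:
  closed(X, τ) = {∅, {p35}, {p36}, {p34, p36}, {p35, p36}, {p36, p37}, {p36, p38}, {p34, p35, p36}, {p34, p36, p37}, {p34, p36, p38}, {p35, p36, p37}, {p35, p36, p38}, {p36, p37, p38}, {p34, p35, p36, p37}, {p34, p35, p36, p38}, {p34, p36, p37, p38}, {p35, p36, p37, p38}, {p34, p35, p36, p37, p38}}.
int(A) = ⋃ {U ∈ τ : U ⊆ A}. Opens contained in A: ∅.
Taking the union of these: int(A) = ∅.
cl(A) = ⋂ {C closed : A ⊆ C}. Closed sets containing A: {p36}, {p34, p36}, {p35, p36}, {p36, p37}, {p36, p38}, {p34, p35, p36}, {p34, p36, p37}, {p34, p36, p38}, {p35, p36, p37}, {p35, p36, p38}, {p36, p37, p38}, {p34, p35, p36, p37}, {p34, p35, p36, p38}, {p34, p36, p37, p38}, {p35, p36, p37, p38}, {p34, p35, p36, p37, p38}.
Intersecting these: cl(A) = {p36}.
∂A = cl(A) ∖ int(A) = {p36} ∖ ∅ = {p36}.


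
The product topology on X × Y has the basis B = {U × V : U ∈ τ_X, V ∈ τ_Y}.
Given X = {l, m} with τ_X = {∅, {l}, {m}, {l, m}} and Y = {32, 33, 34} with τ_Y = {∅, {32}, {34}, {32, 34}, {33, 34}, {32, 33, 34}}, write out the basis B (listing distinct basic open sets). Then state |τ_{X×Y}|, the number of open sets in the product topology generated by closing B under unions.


Basis B = {∅ × ∅, {l} × {32}, {l} × {34}, {m} × {32}, {m} × {34}, {l} × {32, 34}, {l, m} × {32}, {l} × {33, 34}, {l, m} × {34}, {m} × {32, 34}, {m} × {33, 34}, {l} × {32, 33, 34}, {m} × {32, 33, 34}, {l, m} × {32, 34}, {l, m} × {33, 34}, {l, m} × {32, 33, 34}}; |τ_{X×Y}| = 36.

Enumerate products U × V with U ∈ τ_X, V ∈ τ_Y (deduplicated):
  ∅ × ∅ = {} (∅)
  {l} × {32} = {(l,32)}
  {l} × {34} = {(l,34)}
  {m} × {32} = {(m,32)}
  {m} × {34} = {(m,34)}
  {l} × {32, 34} = {(l,32), (l,34)}
  {l, m} × {32} = {(l,32), (m,32)}
  {l} × {33, 34} = {(l,33), (l,34)}
  {l, m} × {34} = {(l,34), (m,34)}
  {m} × {32, 34} = {(m,32), (m,34)}
  {m} × {33, 34} = {(m,33), (m,34)}
  {l} × {32, 33, 34} = {(l,32), (l,33), (l,34)}
  {m} × {32, 33, 34} = {(m,32), (m,33), (m,34)}
  {l, m} × {32, 34} = {(l,32), (l,34), (m,32), (m,34)}
  {l, m} × {33, 34} = {(l,33), (l,34), (m,33), (m,34)}
  {l, m} × {32, 33, 34} = {(l,32), (l,33), (l,34), (m,32), (m,33), (m,34)}
These 16 distinct sets form the basis B.
Close under arbitrary unions to get τ_{X×Y}; counting gives |τ_{X×Y}| = 36.


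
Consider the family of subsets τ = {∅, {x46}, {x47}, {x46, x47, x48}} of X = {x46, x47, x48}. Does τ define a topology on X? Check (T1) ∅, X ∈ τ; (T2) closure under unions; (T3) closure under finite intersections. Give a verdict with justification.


τ is NOT a topology on X.

Axiom (T1): ∅ ∈ τ? Yes; X ∈ τ? Yes.
Axiom (T2/T3): check pairwise unions and intersections of members of τ.
Counterexample for (T2): {x46} ∪ {x47} = {x46, x47} ∉ τ. Therefore τ is NOT a topology.


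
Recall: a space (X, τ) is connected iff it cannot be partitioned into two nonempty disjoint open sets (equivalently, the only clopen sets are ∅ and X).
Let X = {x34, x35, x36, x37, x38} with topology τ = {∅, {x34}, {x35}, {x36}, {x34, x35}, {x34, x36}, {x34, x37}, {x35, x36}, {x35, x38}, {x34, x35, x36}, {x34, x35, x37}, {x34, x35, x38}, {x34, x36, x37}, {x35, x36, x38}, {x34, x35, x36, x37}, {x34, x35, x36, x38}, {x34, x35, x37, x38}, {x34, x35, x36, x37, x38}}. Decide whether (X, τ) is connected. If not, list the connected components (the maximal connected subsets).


(X, τ) is disconnected; components = [{x36}, {x34, x37}, {x35, x38}].

Find clopen sets (U ∈ τ with X ∖ U ∈ τ):
  U = ∅, X ∖ U = {x34, x35, x36, x37, x38} — both open, so U is clopen.
  U = {x36}, X ∖ U = {x34, x35, x37, x38} — both open, so U is clopen.
  U = {x34, x37}, X ∖ U = {x35, x36, x38} — both open, so U is clopen.
  U = {x35, x38}, X ∖ U = {x34, x36, x37} — both open, so U is clopen.
  U = {x34, x36, x37}, X ∖ U = {x35, x38} — both open, so U is clopen.
  U = {x35, x36, x38}, X ∖ U = {x34, x37} — both open, so U is clopen.
  U = {x34, x35, x37, x38}, X ∖ U = {x36} — both open, so U is clopen.
  U = {x34, x35, x36, x37, x38}, X ∖ U = ∅ — both open, so U is clopen.
Nontrivial clopen(s) exist: e.g. {x34, x37}. So (X, τ) is disconnected.
Compute connected components by grouping points that agree on all clopens:
  component: {x36}
  component: {x34, x37}
  component: {x35, x38}


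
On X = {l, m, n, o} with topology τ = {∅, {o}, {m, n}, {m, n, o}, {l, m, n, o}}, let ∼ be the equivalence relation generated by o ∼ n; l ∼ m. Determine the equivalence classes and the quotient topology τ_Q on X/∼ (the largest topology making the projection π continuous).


X/∼ = {[l=m], [n=o]}; |τ_Q| = 2.

Equivalence classes: [l=m], [n=o].
Quotient map π: X → X/∼ sends l ↦ [l=m], m ↦ [l=m], n ↦ [n=o], o ↦ [n=o].
For each subset V ⊆ X/∼, compute π^{-1}(V) ⊆ X and check whether π^{-1}(V) ∈ τ. V is open in τ_Q iff π^{-1}(V) ∈ τ.
  V = {}: π^{-1}(V) = ∅ ∈ τ ✓.
  V = {[l=m]}: π^{-1}(V) = {l, m} ∉ τ ✗.
  V = {[n=o]}: π^{-1}(V) = {n, o} ∉ τ ✗.
  V = {[l=m], [n=o]}: π^{-1}(V) = {l, m, n, o} ∈ τ ✓.
Open sets in the quotient: τ_Q = {{}, {[l=m], [n=o]}} (2 elements).


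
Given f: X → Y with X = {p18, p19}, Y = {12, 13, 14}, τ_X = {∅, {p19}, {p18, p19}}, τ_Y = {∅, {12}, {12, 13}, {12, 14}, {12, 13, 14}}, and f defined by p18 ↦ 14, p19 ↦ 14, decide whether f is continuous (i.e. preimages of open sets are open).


f IS continuous.

Compute f^{-1}(U) for each U ∈ τ_Y:
  U = ∅: f^{-1}(U) = ∅ ∈ τ_X ✓.
  U = {12}: f^{-1}(U) = ∅ ∈ τ_X ✓.
  U = {12, 13}: f^{-1}(U) = ∅ ∈ τ_X ✓.
  U = {12, 14}: f^{-1}(U) = {p18, p19} ∈ τ_X ✓.
  U = {12, 13, 14}: f^{-1}(U) = {p18, p19} ∈ τ_X ✓.
Every preimage lies in τ_X, so f IS continuous.


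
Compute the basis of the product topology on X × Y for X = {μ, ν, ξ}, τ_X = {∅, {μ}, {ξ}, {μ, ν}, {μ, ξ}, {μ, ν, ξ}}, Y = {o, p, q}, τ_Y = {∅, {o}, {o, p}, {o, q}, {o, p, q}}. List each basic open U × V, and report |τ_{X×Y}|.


Basis B = {∅ × ∅, {μ} × {o}, {ξ} × {o}, {μ} × {o, p}, {μ} × {o, q}, {μ, ν} × {o}, {μ, ξ} × {o}, {ξ} × {o, p}, {ξ} × {o, q}, {μ} × {o, p, q}, {μ, ν, ξ} × {o}, {ξ} × {o, p, q}, {μ, ν} × {o, p}, {μ, ξ} × {o, p}, {μ, ν} × {o, q}, {μ, ξ} × {o, q}, {μ, ν} × {o, p, q}, {μ, ξ} × {o, p, q}, {μ, ν, ξ} × {o, p}, {μ, ν, ξ} × {o, q}, {μ, ν, ξ} × {o, p, q}}; |τ_{X×Y}| = 70.

Enumerate products U × V with U ∈ τ_X, V ∈ τ_Y (deduplicated):
  ∅ × ∅ = {} (∅)
  {μ} × {o} = {(μ,o)}
  {ξ} × {o} = {(ξ,o)}
  {μ} × {o, p} = {(μ,o), (μ,p)}
  {μ} × {o, q} = {(μ,o), (μ,q)}
  {μ, ν} × {o} = {(μ,o), (ν,o)}
  {μ, ξ} × {o} = {(μ,o), (ξ,o)}
  {ξ} × {o, p} = {(ξ,o), (ξ,p)}
  {ξ} × {o, q} = {(ξ,o), (ξ,q)}
  {μ} × {o, p, q} = {(μ,o), (μ,p), (μ,q)}
  {μ, ν, ξ} × {o} = {(μ,o), (ν,o), (ξ,o)}
  {ξ} × {o, p, q} = {(ξ,o), (ξ,p), (ξ,q)}
  {μ, ν} × {o, p} = {(μ,o), (μ,p), (ν,o), (ν,p)}
  {μ, ξ} × {o, p} = {(μ,o), (μ,p), (ξ,o), (ξ,p)}
  {μ, ν} × {o, q} = {(μ,o), (μ,q), (ν,o), (ν,q)}
  {μ, ξ} × {o, q} = {(μ,o), (μ,q), (ξ,o), (ξ,q)}
  {μ, ν} × {o, p, q} = {(μ,o), (μ,p), (μ,q), (ν,o), (ν,p), (ν,q)}
  {μ, ξ} × {o, p, q} = {(μ,o), (μ,p), (μ,q), (ξ,o), (ξ,p), (ξ,q)}
  {μ, ν, ξ} × {o, p} = {(μ,o), (μ,p), (ν,o), (ν,p), (ξ,o), (ξ,p)}
  {μ, ν, ξ} × {o, q} = {(μ,o), (μ,q), (ν,o), (ν,q), (ξ,o), (ξ,q)}
  {μ, ν, ξ} × {o, p, q} = {(μ,o), (μ,p), (μ,q), (ν,o), (ν,p), (ν,q), (ξ,o), (ξ,p), (ξ,q)}
These 21 distinct sets form the basis B.
Close under arbitrary unions to get τ_{X×Y}; counting gives |τ_{X×Y}| = 70.


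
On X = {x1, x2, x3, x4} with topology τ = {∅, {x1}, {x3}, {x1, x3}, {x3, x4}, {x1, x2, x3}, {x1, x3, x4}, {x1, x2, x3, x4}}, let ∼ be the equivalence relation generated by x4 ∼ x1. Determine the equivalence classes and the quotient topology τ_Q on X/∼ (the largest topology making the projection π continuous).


X/∼ = {[x1=x4], [x2], [x3]}; |τ_Q| = 4.

Equivalence classes: [x1=x4], [x2], [x3].
Quotient map π: X → X/∼ sends x1 ↦ [x1=x4], x2 ↦ [x2], x3 ↦ [x3], x4 ↦ [x1=x4].
For each subset V ⊆ X/∼, compute π^{-1}(V) ⊆ X and check whether π^{-1}(V) ∈ τ. V is open in τ_Q iff π^{-1}(V) ∈ τ.
  V = {}: π^{-1}(V) = ∅ ∈ τ ✓.
  V = {[x1=x4]}: π^{-1}(V) = {x1, x4} ∉ τ ✗.
  V = {[x2]}: π^{-1}(V) = {x2} ∉ τ ✗.
  V = {[x1=x4], [x2]}: π^{-1}(V) = {x1, x2, x4} ∉ τ ✗.
  V = {[x3]}: π^{-1}(V) = {x3} ∈ τ ✓.
  V = {[x1=x4], [x3]}: π^{-1}(V) = {x1, x3, x4} ∈ τ ✓.
  V = {[x2], [x3]}: π^{-1}(V) = {x2, x3} ∉ τ ✗.
  V = {[x1=x4], [x2], [x3]}: π^{-1}(V) = {x1, x2, x3, x4} ∈ τ ✓.
Open sets in the quotient: τ_Q = {{}, {[x3]}, {[x1=x4], [x3]}, {[x1=x4], [x2], [x3]}} (4 elements).


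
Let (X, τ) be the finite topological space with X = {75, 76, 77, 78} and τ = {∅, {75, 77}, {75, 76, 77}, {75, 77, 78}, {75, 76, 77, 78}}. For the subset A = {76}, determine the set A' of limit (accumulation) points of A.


A' = ∅

For each x ∈ X, list the open sets U ∈ τ with x ∈ U, then check whether U ∩ (A ∖ {x}) ≠ ∅ for every such U.
  x = 75: open {75, 77} ∋ x has {75, 77} ∩ (A ∖ {75}) = ∅, so x is NOT a limit point.
  x = 76: open {75, 76, 77} ∋ x has {75, 76, 77} ∩ (A ∖ {76}) = ∅, so x is NOT a limit point.
  x = 77: open {75, 77} ∋ x has {75, 77} ∩ (A ∖ {77}) = ∅, so x is NOT a limit point.
  x = 78: open {75, 77, 78} ∋ x has {75, 77, 78} ∩ (A ∖ {78}) = ∅, so x is NOT a limit point.
Collecting: A' = ∅.


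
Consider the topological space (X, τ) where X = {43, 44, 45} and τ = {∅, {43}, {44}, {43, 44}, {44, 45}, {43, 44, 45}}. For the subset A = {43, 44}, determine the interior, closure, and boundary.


int(A) = {43, 44}, cl(A) = {43, 44, 45}, ∂A = {45}.

Closed sets in (X, τ) are complements of opens:
  closed(X, τ) = {∅, {43}, {45}, {43, 45}, {44, 45}, {43, 44, 45}}.
int(A) = ⋃ {U ∈ τ : U ⊆ A}. Opens contained in A: ∅, {43}, {44}, {43, 44}.
Taking the union of these: int(A) = {43, 44}.
cl(A) = ⋂ {C closed : A ⊆ C}. Closed sets containing A: {43, 44, 45}.
Intersecting these: cl(A) = {43, 44, 45}.
∂A = cl(A) ∖ int(A) = {43, 44, 45} ∖ {43, 44} = {45}.


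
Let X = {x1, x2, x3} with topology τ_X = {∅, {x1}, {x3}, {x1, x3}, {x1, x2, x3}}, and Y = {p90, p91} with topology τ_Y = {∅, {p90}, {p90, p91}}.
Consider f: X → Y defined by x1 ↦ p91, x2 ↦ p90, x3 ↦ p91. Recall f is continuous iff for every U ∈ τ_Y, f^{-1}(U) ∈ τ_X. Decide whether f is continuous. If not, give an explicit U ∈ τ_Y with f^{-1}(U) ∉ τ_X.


f is NOT continuous.

Compute f^{-1}(U) for each U ∈ τ_Y:
  U = ∅: f^{-1}(U) = ∅ ∈ τ_X ✓.
  U = {p90}: f^{-1}(U) = {x2} ∉ τ_X ✗.
  U = {p90, p91}: f^{-1}(U) = {x1, x2, x3} ∈ τ_X ✓.
Found U = {p90} with f^{-1}(U) = {x2} not in τ_X. Therefore f is NOT continuous.


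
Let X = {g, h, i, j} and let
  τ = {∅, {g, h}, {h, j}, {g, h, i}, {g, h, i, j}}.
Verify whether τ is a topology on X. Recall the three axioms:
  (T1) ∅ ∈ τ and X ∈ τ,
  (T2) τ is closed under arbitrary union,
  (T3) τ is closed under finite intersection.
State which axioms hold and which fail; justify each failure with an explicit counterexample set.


τ is NOT a topology on X.

Axiom (T1): ∅ ∈ τ? Yes; X ∈ τ? Yes.
Axiom (T2/T3): check pairwise unions and intersections of members of τ.
Counterexample for (T3): {g, h} ∩ {h, j} = {h} ∉ τ. Therefore τ is NOT a topology.


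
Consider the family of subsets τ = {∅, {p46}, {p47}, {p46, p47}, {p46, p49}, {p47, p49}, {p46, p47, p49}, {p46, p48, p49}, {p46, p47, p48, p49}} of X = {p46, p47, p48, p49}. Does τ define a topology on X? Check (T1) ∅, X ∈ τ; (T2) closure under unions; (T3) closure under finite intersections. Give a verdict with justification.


τ is NOT a topology on X.

Axiom (T1): ∅ ∈ τ? Yes; X ∈ τ? Yes.
Axiom (T2/T3): check pairwise unions and intersections of members of τ.
Counterexample for (T3): {p46, p49} ∩ {p47, p49} = {p49} ∉ τ. Therefore τ is NOT a topology.


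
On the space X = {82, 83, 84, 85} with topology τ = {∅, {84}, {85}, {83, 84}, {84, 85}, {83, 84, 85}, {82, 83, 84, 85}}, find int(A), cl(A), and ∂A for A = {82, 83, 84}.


int(A) = {83, 84}, cl(A) = {82, 83, 84}, ∂A = {82}.

Closed sets in (X, τ) are complements of opens:
  closed(X, τ) = {∅, {82}, {82, 83}, {82, 85}, {82, 83, 84}, {82, 83, 85}, {82, 83, 84, 85}}.
int(A) = ⋃ {U ∈ τ : U ⊆ A}. Opens contained in A: ∅, {84}, {83, 84}.
Taking the union of these: int(A) = {83, 84}.
cl(A) = ⋂ {C closed : A ⊆ C}. Closed sets containing A: {82, 83, 84}, {82, 83, 84, 85}.
Intersecting these: cl(A) = {82, 83, 84}.
∂A = cl(A) ∖ int(A) = {82, 83, 84} ∖ {83, 84} = {82}.


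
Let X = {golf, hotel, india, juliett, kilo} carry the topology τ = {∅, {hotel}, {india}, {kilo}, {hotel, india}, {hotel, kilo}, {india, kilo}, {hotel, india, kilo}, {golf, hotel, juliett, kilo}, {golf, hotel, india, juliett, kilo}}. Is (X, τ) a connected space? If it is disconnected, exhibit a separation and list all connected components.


(X, τ) is disconnected; components = [{india}, {golf, hotel, juliett, kilo}].

Find clopen sets (U ∈ τ with X ∖ U ∈ τ):
  U = ∅, X ∖ U = {golf, hotel, india, juliett, kilo} — both open, so U is clopen.
  U = {india}, X ∖ U = {golf, hotel, juliett, kilo} — both open, so U is clopen.
  U = {golf, hotel, juliett, kilo}, X ∖ U = {india} — both open, so U is clopen.
  U = {golf, hotel, india, juliett, kilo}, X ∖ U = ∅ — both open, so U is clopen.
Nontrivial clopen(s) exist: e.g. {golf, hotel, juliett, kilo}. So (X, τ) is disconnected.
Compute connected components by grouping points that agree on all clopens:
  component: {india}
  component: {golf, hotel, juliett, kilo}


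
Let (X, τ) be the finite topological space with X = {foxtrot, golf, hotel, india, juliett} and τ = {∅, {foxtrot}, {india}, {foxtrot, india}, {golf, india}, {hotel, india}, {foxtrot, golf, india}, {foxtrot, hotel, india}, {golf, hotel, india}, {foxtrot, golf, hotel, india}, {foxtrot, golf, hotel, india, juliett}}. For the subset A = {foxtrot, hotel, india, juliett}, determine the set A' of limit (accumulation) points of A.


A' = {golf, hotel, juliett}

For each x ∈ X, list the open sets U ∈ τ with x ∈ U, then check whether U ∩ (A ∖ {x}) ≠ ∅ for every such U.
  x = foxtrot: open {foxtrot} ∋ x has {foxtrot} ∩ (A ∖ {foxtrot}) = ∅, so x is NOT a limit point.
  x = golf: opens ∋ x are {golf, india}, {foxtrot, golf, india}, {golf, hotel, india}, {foxtrot, golf, hotel, india}, {foxtrot, golf, hotel, india, juliett}; each meets A ∖ {golf}, so x IS a limit point.
  x = hotel: opens ∋ x are {hotel, india}, {foxtrot, hotel, india}, {golf, hotel, india}, {foxtrot, golf, hotel, india}, {foxtrot, golf, hotel, india, juliett}; each meets A ∖ {hotel}, so x IS a limit point.
  x = india: open {india} ∋ x has {india} ∩ (A ∖ {india}) = ∅, so x is NOT a limit point.
  x = juliett: opens ∋ x are {foxtrot, golf, hotel, india, juliett}; each meets A ∖ {juliett}, so x IS a limit point.
Collecting: A' = {golf, hotel, juliett}.


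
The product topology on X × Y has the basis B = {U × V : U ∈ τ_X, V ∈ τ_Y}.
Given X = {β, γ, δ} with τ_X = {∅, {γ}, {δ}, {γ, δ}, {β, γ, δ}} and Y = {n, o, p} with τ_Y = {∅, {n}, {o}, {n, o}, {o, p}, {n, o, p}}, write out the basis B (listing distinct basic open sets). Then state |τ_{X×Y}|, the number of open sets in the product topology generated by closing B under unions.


Basis B = {∅ × ∅, {γ} × {n}, {γ} × {o}, {δ} × {n}, {δ} × {o}, {γ} × {n, o}, {γ, δ} × {n}, {γ} × {o, p}, {γ, δ} × {o}, {δ} × {n, o}, {δ} × {o, p}, {β, γ, δ} × {n}, {β, γ, δ} × {o}, {γ} × {n, o, p}, {δ} × {n, o, p}, {γ, δ} × {n, o}, {γ, δ} × {o, p}, {β, γ, δ} × {n, o}, {β, γ, δ} × {o, p}, {γ, δ} × {n, o, p}, {β, γ, δ} × {n, o, p}}; |τ_{X×Y}| = 70.

Enumerate products U × V with U ∈ τ_X, V ∈ τ_Y (deduplicated):
  ∅ × ∅ = {} (∅)
  {γ} × {n} = {(γ,n)}
  {γ} × {o} = {(γ,o)}
  {δ} × {n} = {(δ,n)}
  {δ} × {o} = {(δ,o)}
  {γ} × {n, o} = {(γ,n), (γ,o)}
  {γ, δ} × {n} = {(γ,n), (δ,n)}
  {γ} × {o, p} = {(γ,o), (γ,p)}
  {γ, δ} × {o} = {(γ,o), (δ,o)}
  {δ} × {n, o} = {(δ,n), (δ,o)}
  {δ} × {o, p} = {(δ,o), (δ,p)}
  {β, γ, δ} × {n} = {(β,n), (γ,n), (δ,n)}
  {β, γ, δ} × {o} = {(β,o), (γ,o), (δ,o)}
  {γ} × {n, o, p} = {(γ,n), (γ,o), (γ,p)}
  {δ} × {n, o, p} = {(δ,n), (δ,o), (δ,p)}
  {γ, δ} × {n, o} = {(γ,n), (γ,o), (δ,n), (δ,o)}
  {γ, δ} × {o, p} = {(γ,o), (γ,p), (δ,o), (δ,p)}
  {β, γ, δ} × {n, o} = {(β,n), (β,o), (γ,n), (γ,o), (δ,n), (δ,o)}
  {β, γ, δ} × {o, p} = {(β,o), (β,p), (γ,o), (γ,p), (δ,o), (δ,p)}
  {γ, δ} × {n, o, p} = {(γ,n), (γ,o), (γ,p), (δ,n), (δ,o), (δ,p)}
  {β, γ, δ} × {n, o, p} = {(β,n), (β,o), (β,p), (γ,n), (γ,o), (γ,p), (δ,n), (δ,o), (δ,p)}
These 21 distinct sets form the basis B.
Close under arbitrary unions to get τ_{X×Y}; counting gives |τ_{X×Y}| = 70.
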